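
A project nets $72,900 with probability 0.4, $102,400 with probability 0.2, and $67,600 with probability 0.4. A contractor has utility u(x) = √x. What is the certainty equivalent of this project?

$76,176

E[u] = 0.4·√72900 + 0.2·√102400 + 0.4·√67600 = 0.4·270 + 0.2·320 + 0.4·260 = 276
CE = (276)² = 76176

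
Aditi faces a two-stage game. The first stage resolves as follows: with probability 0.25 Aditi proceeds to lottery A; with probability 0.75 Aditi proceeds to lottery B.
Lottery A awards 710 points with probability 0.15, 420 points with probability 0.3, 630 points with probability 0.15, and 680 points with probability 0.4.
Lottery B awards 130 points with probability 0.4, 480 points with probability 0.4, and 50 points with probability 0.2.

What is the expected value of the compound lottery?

340.25 points

EV(A) = 0.15 × 710 + 0.3 × 420 + 0.15 × 630 + 0.4 × 680 = 106.5 + 126 + 94.5 + 272 = 599
EV(B) = 0.4 × 130 + 0.4 × 480 + 0.2 × 50 = 52 + 192 + 10 = 254
Overall = 0.25 × 599 + 0.75 × 254 = 149.75 + 190.5 = 340.25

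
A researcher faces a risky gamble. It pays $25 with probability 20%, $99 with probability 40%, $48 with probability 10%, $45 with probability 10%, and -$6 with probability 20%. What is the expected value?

EV = 0.2 × 25 + 0.4 × 99 + 0.1 × 48 + 0.1 × 45 + 0.2 × (-6) = 5 + 39.6 + 4.8 + 4.5 − 1.2 = 52.7

$52.70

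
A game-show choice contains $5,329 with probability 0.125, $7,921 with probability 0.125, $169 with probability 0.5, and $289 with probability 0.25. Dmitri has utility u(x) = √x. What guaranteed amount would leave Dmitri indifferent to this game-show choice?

E[u] = 0.125·√5329 + 0.125·√7921 + 0.5·√169 + 0.25·√289 = 0.125·73 + 0.125·89 + 0.5·13 + 0.25·17 = 31
CE = (31)² = 961

$961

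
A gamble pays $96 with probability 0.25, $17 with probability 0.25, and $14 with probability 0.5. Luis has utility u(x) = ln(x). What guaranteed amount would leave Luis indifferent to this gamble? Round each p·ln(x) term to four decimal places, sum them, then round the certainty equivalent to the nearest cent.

$23.78

E[u] = 0.25·ln(96) + 0.25·ln(17) + 0.5·ln(14) = 1.1411 + 0.7083 + 1.3195 = 3.1689
CE = e^3.1689 ≈ 23.78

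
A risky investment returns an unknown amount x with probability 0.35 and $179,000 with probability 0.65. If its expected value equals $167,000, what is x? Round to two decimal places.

0.35·x + 0.65·179000 = 167000
0.35·x = 167000 − 116350 = 50650
x = 50650 / 0.35 = 144714.2857

x = $144,714.29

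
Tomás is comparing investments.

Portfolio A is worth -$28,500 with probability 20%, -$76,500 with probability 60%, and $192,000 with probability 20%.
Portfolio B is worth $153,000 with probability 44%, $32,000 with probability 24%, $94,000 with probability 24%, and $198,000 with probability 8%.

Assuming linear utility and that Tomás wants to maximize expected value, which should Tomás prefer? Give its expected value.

Portfolio B ($113,400)

Portfolio A = 0.2 × (-28500) + 0.6 × (-76500) + 0.2 × 192000 = -5700 − 45900 + 38400 = -13200
Portfolio B = 0.44 × 153000 + 0.24 × 32000 + 0.24 × 94000 + 0.08 × 198000 = 67320 + 7680 + 22560 + 15840 = 113400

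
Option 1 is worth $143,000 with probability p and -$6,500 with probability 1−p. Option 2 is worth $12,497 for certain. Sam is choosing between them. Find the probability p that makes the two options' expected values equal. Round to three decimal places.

p = 0.127

p·143000 + (1−p)·(-6500) = 12497
149500p − 6500 = 12497
p = (12497 + 6500) / 149500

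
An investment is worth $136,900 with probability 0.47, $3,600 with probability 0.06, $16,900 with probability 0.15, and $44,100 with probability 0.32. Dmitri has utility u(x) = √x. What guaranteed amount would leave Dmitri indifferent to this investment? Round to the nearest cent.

$69,801.64

E[u] = 0.47·√136900 + 0.06·√3600 + 0.15·√16900 + 0.32·√44100 = 0.47·370 + 0.06·60 + 0.15·130 + 0.32·210 = 264.2
CE = (264.2)² = 69801.64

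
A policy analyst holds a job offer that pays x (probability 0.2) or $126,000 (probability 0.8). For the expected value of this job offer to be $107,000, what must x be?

0.2·x + 0.8·126000 = 107000
0.2·x = 107000 − 100800 = 6200
x = 6200 / 0.2 = 31000

x = $31,000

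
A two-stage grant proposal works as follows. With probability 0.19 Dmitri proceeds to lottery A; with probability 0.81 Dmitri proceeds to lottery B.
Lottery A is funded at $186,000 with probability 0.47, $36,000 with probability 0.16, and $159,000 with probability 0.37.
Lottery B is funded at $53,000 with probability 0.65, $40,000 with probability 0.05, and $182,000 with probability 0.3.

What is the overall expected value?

EV(A) = 0.47 × 186000 + 0.16 × 36000 + 0.37 × 159000 = 87420 + 5760 + 58830 = 152010
EV(B) = 0.65 × 53000 + 0.05 × 40000 + 0.3 × 182000 = 34450 + 2000 + 54600 = 91050
Overall = 0.19 × 152010 + 0.81 × 91050 = 28881.9 + 73750.5 = 102632.4

$102,632.40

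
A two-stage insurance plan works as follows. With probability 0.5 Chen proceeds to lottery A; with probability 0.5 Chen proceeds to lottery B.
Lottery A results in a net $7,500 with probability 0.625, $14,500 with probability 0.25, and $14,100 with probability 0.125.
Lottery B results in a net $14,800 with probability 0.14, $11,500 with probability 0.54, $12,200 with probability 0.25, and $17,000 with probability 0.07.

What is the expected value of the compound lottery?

$11,298.50

EV(A) = 0.625 × 7500 + 0.25 × 14500 + 0.125 × 14100 = 4687.5 + 3625 + 1762.5 = 10075
EV(B) = 0.14 × 14800 + 0.54 × 11500 + 0.25 × 12200 + 0.07 × 17000 = 2072 + 6210 + 3050 + 1190 = 12522
Overall = 0.5 × 10075 + 0.5 × 12522 = 5037.5 + 6261 = 11298.5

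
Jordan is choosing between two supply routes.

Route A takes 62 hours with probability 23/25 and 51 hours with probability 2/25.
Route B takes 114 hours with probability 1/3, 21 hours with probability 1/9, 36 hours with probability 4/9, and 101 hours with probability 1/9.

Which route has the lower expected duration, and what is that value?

Route A (61.12 hours)

Route A = 23/25 × 62 + 2/25 × 51 = 57.04 + 4.08 = 61.12
Route B = 1/3 × 114 + 1/9 × 21 + 4/9 × 36 + 1/9 × 101 = 38 + 2.3333 + 16 + 11.2222 = 67.5556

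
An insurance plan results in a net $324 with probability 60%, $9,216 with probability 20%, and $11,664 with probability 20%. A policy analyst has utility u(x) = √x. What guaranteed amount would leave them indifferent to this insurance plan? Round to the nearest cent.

E[u] = 0.6·√324 + 0.2·√9216 + 0.2·√11664 = 0.6·18 + 0.2·96 + 0.2·108 = 51.6
CE = (51.6)² = 2662.56

$2,662.56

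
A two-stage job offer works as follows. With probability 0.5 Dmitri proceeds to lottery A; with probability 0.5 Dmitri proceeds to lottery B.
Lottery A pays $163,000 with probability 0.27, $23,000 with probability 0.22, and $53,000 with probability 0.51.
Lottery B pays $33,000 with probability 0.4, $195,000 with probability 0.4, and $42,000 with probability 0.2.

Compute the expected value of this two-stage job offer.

EV(A) = 0.27 × 163000 + 0.22 × 23000 + 0.51 × 53000 = 44010 + 5060 + 27030 = 76100
EV(B) = 0.4 × 33000 + 0.4 × 195000 + 0.2 × 42000 = 13200 + 78000 + 8400 = 99600
Overall = 0.5 × 76100 + 0.5 × 99600 = 38050 + 49800 = 87850

$87,850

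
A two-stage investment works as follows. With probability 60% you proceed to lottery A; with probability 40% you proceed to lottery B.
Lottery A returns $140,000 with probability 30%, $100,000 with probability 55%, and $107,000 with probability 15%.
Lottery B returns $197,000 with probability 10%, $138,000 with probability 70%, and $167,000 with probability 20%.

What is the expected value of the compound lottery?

EV(A) = 0.3 × 140000 + 0.55 × 100000 + 0.15 × 107000 = 42000 + 55000 + 16050 = 113050
EV(B) = 0.1 × 197000 + 0.7 × 138000 + 0.2 × 167000 = 19700 + 96600 + 33400 = 149700
Overall = 0.6 × 113050 + 0.4 × 149700 = 67830 + 59880 = 127710

$127,710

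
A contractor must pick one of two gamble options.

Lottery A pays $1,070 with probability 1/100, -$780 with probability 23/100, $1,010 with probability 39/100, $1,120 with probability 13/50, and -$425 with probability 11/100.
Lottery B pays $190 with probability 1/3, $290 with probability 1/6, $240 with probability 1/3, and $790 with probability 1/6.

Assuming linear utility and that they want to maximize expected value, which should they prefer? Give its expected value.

Lottery A = 1/100 × 1070 + 23/100 × (-780) + 39/100 × 1010 + 13/50 × 1120 + 11/100 × (-425) = 10.7 − 179.4 + 393.9 + 291.2 − 46.75 = 469.65
Lottery B = 1/3 × 190 + 1/6 × 290 + 1/3 × 240 + 1/6 × 790 = 63.3333 + 48.3333 + 80 + 131.6667 = 323.3333

Lottery A ($469.65)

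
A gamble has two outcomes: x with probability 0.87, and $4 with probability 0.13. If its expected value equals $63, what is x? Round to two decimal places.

0.87·x + 0.13·4 = 63
0.87·x = 63 − 0.52 = 62.48
x = 62.48 / 0.87 = 71.8161

x = $71.82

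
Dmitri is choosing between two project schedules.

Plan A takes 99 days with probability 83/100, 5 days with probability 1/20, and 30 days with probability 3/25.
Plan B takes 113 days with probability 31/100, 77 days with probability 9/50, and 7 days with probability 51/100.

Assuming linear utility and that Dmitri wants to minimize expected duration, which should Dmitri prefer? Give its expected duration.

Plan B (52.46 days)

Plan A = 83/100 × 99 + 1/20 × 5 + 3/25 × 30 = 82.17 + 0.25 + 3.6 = 86.02
Plan B = 31/100 × 113 + 9/50 × 77 + 51/100 × 7 = 35.03 + 13.86 + 3.57 = 52.46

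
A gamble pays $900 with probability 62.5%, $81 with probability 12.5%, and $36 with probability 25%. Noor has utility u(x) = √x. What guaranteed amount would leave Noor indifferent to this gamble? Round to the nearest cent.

$456.89

E[u] = 0.625·√900 + 0.125·√81 + 0.25·√36 = 0.625·30 + 0.125·9 + 0.25·6 = 21.375
CE = (21.375)² = 456.890625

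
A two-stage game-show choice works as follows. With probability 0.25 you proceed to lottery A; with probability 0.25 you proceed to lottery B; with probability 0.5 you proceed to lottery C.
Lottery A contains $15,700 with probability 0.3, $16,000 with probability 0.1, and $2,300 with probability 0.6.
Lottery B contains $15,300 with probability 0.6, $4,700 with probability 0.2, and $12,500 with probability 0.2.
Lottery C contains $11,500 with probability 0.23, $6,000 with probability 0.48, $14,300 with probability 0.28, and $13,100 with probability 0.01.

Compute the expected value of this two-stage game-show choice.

$9,907.50

EV(A) = 0.3 × 15700 + 0.1 × 16000 + 0.6 × 2300 = 4710 + 1600 + 1380 = 7690
EV(B) = 0.6 × 15300 + 0.2 × 4700 + 0.2 × 12500 = 9180 + 940 + 2500 = 12620
EV(C) = 0.23 × 11500 + 0.48 × 6000 + 0.28 × 14300 + 0.01 × 13100 = 2645 + 2880 + 4004 + 131 = 9660
Overall = 0.25 × 7690 + 0.25 × 12620 + 0.5 × 9660 = 1922.5 + 3155 + 4830 = 9907.5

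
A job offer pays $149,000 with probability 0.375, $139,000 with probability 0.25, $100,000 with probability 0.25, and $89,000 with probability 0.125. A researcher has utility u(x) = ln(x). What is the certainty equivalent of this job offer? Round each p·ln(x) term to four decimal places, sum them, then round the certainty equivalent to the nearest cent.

$124,268.52

E[u] = 0.375·ln(149000) + 0.25·ln(139000) + 0.25·ln(100000) + 0.125·ln(89000) = 4.4669 + 2.9606 + 2.8782 + 1.4245 = 11.7302
CE = e^11.7302 ≈ 124268.52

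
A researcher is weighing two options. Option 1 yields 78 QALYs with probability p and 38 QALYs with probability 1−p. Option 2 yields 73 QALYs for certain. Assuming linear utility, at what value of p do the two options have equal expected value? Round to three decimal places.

p = 0.875

p·78 + (1−p)·38 = 73
40p + 38 = 73
p = (73 − 38) / 40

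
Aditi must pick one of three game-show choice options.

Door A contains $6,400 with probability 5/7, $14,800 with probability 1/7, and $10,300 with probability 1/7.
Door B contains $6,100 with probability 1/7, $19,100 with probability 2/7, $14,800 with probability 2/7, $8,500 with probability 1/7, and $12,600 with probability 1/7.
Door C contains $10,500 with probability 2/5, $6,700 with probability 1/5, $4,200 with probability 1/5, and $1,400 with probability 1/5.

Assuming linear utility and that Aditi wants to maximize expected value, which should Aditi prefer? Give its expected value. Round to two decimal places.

Door B ($13,571.43)

Door A = 5/7 × 6400 + 1/7 × 14800 + 1/7 × 10300 = 4571.4286 + 2114.2857 + 1471.4286 = 8157.1429
Door B = 1/7 × 6100 + 2/7 × 19100 + 2/7 × 14800 + 1/7 × 8500 + 1/7 × 12600 = 871.4286 + 5457.1429 + 4228.5714 + 1214.2857 + 1800 = 13571.4286
Door C = 2/5 × 10500 + 1/5 × 6700 + 1/5 × 4200 + 1/5 × 1400 = 4200 + 1340 + 840 + 280 = 6660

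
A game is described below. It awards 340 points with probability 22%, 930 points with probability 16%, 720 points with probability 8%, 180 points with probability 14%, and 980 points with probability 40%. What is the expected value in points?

698.4 points

EV = 0.22 × 340 + 0.16 × 930 + 0.08 × 720 + 0.14 × 180 + 0.4 × 980 = 74.8 + 148.8 + 57.6 + 25.2 + 392 = 698.4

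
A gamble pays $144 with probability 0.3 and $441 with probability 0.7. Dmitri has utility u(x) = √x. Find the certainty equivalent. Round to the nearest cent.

$334.89

E[u] = 0.3·√144 + 0.7·√441 = 0.3·12 + 0.7·21 = 18.3
CE = (18.3)² = 334.89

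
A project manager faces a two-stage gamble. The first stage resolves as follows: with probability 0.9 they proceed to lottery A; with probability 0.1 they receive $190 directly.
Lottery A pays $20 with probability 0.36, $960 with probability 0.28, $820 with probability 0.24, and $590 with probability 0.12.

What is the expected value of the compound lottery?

EV(A) = 0.36 × 20 + 0.28 × 960 + 0.24 × 820 + 0.12 × 590 = 7.2 + 268.8 + 196.8 + 70.8 = 543.6
Branch B: 190 (certain)
Overall = 0.9 × 543.6 + 0.1 × 190 = 489.24 + 19 = 508.24

$508.24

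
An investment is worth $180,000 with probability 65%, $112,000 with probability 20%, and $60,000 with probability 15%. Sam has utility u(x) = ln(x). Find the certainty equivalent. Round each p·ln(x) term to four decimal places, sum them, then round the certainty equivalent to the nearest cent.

E[u] = 0.65·ln(180000) + 0.2·ln(112000) + 0.15·ln(60000) = 7.8655 + 2.3253 + 1.6503 = 11.8411
CE = e^11.8411 ≈ 138843.13

$138,843.13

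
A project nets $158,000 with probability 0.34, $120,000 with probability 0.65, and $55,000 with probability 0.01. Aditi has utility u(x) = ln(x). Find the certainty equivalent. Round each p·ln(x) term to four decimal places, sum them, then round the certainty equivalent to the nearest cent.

E[u] = 0.34·ln(158000) + 0.65·ln(120000) + 0.01·ln(55000) = 4.0699 + 7.6019 + 0.1092 = 11.7810
CE = e^11.7810 ≈ 130744.46

$130,744.46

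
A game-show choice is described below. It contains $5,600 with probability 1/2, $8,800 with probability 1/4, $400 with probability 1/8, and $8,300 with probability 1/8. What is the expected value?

EV = 1/2 × 5600 + 1/4 × 8800 + 1/8 × 400 + 1/8 × 8300 = 2800 + 2200 + 50 + 1037.5 = 6087.5

$6,087.50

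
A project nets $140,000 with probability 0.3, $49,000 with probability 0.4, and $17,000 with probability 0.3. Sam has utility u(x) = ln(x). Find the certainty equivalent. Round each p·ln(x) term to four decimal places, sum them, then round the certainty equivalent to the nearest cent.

E[u] = 0.3·ln(140000) + 0.4·ln(49000) + 0.3·ln(17000) = 3.5548 + 4.3198 + 2.9223 = 10.7969
CE = e^10.7969 ≈ 48869.07

$48,869.07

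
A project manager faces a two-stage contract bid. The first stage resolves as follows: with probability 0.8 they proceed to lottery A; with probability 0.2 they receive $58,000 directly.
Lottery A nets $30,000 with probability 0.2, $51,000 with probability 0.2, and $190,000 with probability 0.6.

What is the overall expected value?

EV(A) = 0.2 × 30000 + 0.2 × 51000 + 0.6 × 190000 = 6000 + 10200 + 114000 = 130200
Branch B: 58000 (certain)
Overall = 0.8 × 130200 + 0.2 × 58000 = 104160 + 11600 = 115760

$115,760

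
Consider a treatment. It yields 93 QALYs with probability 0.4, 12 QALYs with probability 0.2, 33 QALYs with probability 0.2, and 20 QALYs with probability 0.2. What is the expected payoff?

EV = 0.4 × 93 + 0.2 × 12 + 0.2 × 33 + 0.2 × 20 = 37.2 + 2.4 + 6.6 + 4 = 50.2

50.2 QALYs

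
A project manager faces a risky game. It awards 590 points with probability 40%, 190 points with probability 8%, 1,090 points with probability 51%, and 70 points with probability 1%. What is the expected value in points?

EV = 0.4 × 590 + 0.08 × 190 + 0.51 × 1090 + 0.01 × 70 = 236 + 15.2 + 555.9 + 0.7 = 807.8

807.8 points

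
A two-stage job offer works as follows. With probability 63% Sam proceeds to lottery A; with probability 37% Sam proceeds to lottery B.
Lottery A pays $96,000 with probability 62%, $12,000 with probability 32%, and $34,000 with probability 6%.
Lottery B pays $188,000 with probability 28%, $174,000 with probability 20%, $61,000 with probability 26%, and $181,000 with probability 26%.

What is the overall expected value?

$96,835.20

EV(A) = 0.62 × 96000 + 0.32 × 12000 + 0.06 × 34000 = 59520 + 3840 + 2040 = 65400
EV(B) = 0.28 × 188000 + 0.2 × 174000 + 0.26 × 61000 + 0.26 × 181000 = 52640 + 34800 + 15860 + 47060 = 150360
Overall = 0.63 × 65400 + 0.37 × 150360 = 41202 + 55633.2 = 96835.2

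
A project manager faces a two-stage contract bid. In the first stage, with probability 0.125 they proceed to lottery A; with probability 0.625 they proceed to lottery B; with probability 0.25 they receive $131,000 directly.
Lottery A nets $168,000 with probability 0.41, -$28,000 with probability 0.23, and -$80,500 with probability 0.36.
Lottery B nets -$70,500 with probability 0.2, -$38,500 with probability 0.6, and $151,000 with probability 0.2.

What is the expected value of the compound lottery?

$32,557.50

EV(A) = 0.41 × 168000 + 0.23 × (-28000) + 0.36 × (-80500) = 68880 − 6440 − 28980 = 33460
EV(B) = 0.2 × (-70500) + 0.6 × (-38500) + 0.2 × 151000 = -14100 − 23100 + 30200 = -7000
Branch C: 131000 (certain)
Overall = 0.125 × 33460 + 0.625 × (-7000) + 0.25 × 131000 = 4182.5 − 4375 + 32750 = 32557.5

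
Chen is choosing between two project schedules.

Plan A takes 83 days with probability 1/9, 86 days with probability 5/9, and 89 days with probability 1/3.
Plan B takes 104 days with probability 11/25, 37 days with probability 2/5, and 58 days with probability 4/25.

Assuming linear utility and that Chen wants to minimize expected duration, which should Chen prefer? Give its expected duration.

Plan B (69.84 days)

Plan A = 1/9 × 83 + 5/9 × 86 + 1/3 × 89 = 9.2222 + 47.7778 + 29.6667 = 86.6667
Plan B = 11/25 × 104 + 2/5 × 37 + 4/25 × 58 = 45.76 + 14.8 + 9.28 = 69.84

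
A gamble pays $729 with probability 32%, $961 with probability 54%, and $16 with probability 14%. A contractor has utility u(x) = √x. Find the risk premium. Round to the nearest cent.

E[u] = 0.32·√729 + 0.54·√961 + 0.14·√16 = 0.32·27 + 0.54·31 + 0.14·4 = 25.94
CE = (25.94)² = 672.8836
Risk premium = EV − CE = 754.46 − 672.8836 = 81.5764

$81.58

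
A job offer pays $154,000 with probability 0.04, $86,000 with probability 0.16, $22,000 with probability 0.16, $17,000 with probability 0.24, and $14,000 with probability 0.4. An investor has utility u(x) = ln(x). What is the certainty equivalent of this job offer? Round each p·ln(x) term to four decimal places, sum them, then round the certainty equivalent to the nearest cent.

$23,202.14

E[u] = 0.04·ln(154000) + 0.16·ln(86000) + 0.16·ln(22000) + 0.24·ln(17000) + 0.4·ln(14000) = 0.4778 + 1.8179 + 1.5998 + 2.3378 + 3.8187 = 10.0520
CE = e^10.0520 ≈ 23202.14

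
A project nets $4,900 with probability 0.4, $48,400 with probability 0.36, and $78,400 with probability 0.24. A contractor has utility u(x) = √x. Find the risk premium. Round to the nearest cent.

E[u] = 0.4·√4900 + 0.36·√48400 + 0.24·√78400 = 0.4·70 + 0.36·220 + 0.24·280 = 174.4
CE = (174.4)² = 30415.36
Risk premium = EV − CE = 38200 − 30415.36 = 7784.64

$7,784.64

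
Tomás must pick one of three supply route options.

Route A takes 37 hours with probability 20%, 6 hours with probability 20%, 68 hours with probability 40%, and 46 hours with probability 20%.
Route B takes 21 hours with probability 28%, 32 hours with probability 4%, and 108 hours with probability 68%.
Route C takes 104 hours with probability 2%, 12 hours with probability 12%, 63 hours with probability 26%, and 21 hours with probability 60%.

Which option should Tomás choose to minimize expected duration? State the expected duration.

Route C (32.5 hours)

Route A = 0.2 × 37 + 0.2 × 6 + 0.4 × 68 + 0.2 × 46 = 7.4 + 1.2 + 27.2 + 9.2 = 45
Route B = 0.28 × 21 + 0.04 × 32 + 0.68 × 108 = 5.88 + 1.28 + 73.44 = 80.6
Route C = 0.02 × 104 + 0.12 × 12 + 0.26 × 63 + 0.6 × 21 = 2.08 + 1.44 + 16.38 + 12.6 = 32.5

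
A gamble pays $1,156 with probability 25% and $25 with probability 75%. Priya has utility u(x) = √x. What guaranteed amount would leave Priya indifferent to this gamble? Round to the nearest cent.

$150.06

E[u] = 0.25·√1156 + 0.75·√25 = 0.25·34 + 0.75·5 = 12.25
CE = (12.25)² = 150.0625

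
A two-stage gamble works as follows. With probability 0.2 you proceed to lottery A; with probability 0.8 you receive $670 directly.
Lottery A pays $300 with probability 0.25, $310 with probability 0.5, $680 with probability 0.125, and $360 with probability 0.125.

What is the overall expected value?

EV(A) = 0.25 × 300 + 0.5 × 310 + 0.125 × 680 + 0.125 × 360 = 75 + 155 + 85 + 45 = 360
Branch B: 670 (certain)
Overall = 0.2 × 360 + 0.8 × 670 = 72 + 536 = 608

$608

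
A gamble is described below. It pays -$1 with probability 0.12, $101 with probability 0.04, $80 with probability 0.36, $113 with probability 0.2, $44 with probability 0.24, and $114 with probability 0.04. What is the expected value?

$70.44

EV = 0.12 × (-1) + 0.04 × 101 + 0.36 × 80 + 0.2 × 113 + 0.24 × 44 + 0.04 × 114 = -0.12 + 4.04 + 28.8 + 22.6 + 10.56 + 4.56 = 70.44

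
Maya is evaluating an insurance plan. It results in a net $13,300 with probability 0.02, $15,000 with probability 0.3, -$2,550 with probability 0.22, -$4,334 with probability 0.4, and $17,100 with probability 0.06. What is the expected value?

$3,497.40

EV = 0.02 × 13300 + 0.3 × 15000 + 0.22 × (-2550) + 0.4 × (-4334) + 0.06 × 17100 = 266 + 4500 − 561 − 1733.6 + 1026 = 3497.4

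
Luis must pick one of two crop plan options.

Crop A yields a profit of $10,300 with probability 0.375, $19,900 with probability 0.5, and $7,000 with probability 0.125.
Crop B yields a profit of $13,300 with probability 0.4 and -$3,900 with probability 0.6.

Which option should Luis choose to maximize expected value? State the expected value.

Crop A = 0.375 × 10300 + 0.5 × 19900 + 0.125 × 7000 = 3862.5 + 9950 + 875 = 14687.5
Crop B = 0.4 × 13300 + 0.6 × (-3900) = 5320 − 2340 = 2980

Crop A ($14,687.50)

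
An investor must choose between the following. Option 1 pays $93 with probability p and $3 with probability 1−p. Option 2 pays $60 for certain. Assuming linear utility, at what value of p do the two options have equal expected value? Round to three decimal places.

p = 0.633

p·93 + (1−p)·3 = 60
90p + 3 = 60
p = (60 − 3) / 90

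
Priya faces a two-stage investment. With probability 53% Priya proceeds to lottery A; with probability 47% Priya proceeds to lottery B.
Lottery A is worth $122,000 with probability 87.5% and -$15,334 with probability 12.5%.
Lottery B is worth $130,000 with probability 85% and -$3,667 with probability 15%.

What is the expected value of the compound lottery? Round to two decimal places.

$107,238.10

EV(A) = 0.875 × 122000 + 0.125 × (-15334) = 106750 − 1916.75 = 104833.25
EV(B) = 0.85 × 130000 + 0.15 × (-3667) = 110500 − 550.05 = 109949.95
Overall = 0.53 × 104833.25 + 0.47 × 109949.95 = 55561.6225 + 51676.4765 = 107238.099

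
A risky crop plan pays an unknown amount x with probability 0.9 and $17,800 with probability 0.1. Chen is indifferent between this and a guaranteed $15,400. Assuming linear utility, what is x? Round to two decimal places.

0.9·x + 0.1·17800 = 15400
0.9·x = 15400 − 1780 = 13620
x = 13620 / 0.9 = 15133.3333

x = $15,133.33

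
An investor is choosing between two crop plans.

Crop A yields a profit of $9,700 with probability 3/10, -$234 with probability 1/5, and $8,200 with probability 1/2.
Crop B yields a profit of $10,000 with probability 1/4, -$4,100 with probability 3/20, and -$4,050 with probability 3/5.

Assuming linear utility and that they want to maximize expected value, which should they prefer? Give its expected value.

Crop A = 3/10 × 9700 + 1/5 × (-234) + 1/2 × 8200 = 2910 − 46.8 + 4100 = 6963.2
Crop B = 1/4 × 10000 + 3/20 × (-4100) + 3/5 × (-4050) = 2500 − 615 − 2430 = -545

Crop A ($6,963.20)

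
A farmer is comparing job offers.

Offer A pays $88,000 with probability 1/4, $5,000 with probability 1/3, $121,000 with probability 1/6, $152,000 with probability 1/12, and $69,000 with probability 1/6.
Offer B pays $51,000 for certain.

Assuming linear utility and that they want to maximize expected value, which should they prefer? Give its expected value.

Offer A = 1/4 × 88000 + 1/3 × 5000 + 1/6 × 121000 + 1/12 × 152000 + 1/6 × 69000 = 22000 + 1666.6667 + 20166.6667 + 12666.6667 + 11500 = 68000
Offer B: 51000 (certain)

Offer A ($68,000)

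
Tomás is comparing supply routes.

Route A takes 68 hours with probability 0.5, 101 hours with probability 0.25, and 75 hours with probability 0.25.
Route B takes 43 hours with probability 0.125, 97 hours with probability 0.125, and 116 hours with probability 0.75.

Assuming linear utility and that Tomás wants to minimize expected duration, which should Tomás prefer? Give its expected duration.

Route A (78 hours)

Route A = 0.5 × 68 + 0.25 × 101 + 0.25 × 75 = 34 + 25.25 + 18.75 = 78
Route B = 0.125 × 43 + 0.125 × 97 + 0.75 × 116 = 5.375 + 12.125 + 87 = 104.5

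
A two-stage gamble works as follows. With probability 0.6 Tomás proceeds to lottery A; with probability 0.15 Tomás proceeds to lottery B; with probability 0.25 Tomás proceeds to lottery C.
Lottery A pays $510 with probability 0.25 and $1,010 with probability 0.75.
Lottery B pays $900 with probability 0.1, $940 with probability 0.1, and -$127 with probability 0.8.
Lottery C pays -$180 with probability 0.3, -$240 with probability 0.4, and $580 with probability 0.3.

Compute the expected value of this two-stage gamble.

$549.36

EV(A) = 0.25 × 510 + 0.75 × 1010 = 127.5 + 757.5 = 885
EV(B) = 0.1 × 900 + 0.1 × 940 + 0.8 × (-127) = 90 + 94 − 101.6 = 82.4
EV(C) = 0.3 × (-180) + 0.4 × (-240) + 0.3 × 580 = -54 − 96 + 174 = 24
Overall = 0.6 × 885 + 0.15 × 82.4 + 0.25 × 24 = 531 + 12.36 + 6 = 549.36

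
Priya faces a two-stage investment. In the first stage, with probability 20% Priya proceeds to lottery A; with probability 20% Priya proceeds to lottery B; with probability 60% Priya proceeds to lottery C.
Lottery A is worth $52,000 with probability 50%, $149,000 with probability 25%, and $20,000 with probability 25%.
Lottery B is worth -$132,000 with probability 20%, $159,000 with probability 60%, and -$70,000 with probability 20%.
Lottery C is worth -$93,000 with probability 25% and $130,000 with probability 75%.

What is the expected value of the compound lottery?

EV(A) = 0.5 × 52000 + 0.25 × 149000 + 0.25 × 20000 = 26000 + 37250 + 5000 = 68250
EV(B) = 0.2 × (-132000) + 0.6 × 159000 + 0.2 × (-70000) = -26400 + 95400 − 14000 = 55000
EV(C) = 0.25 × (-93000) + 0.75 × 130000 = -23250 + 97500 = 74250
Overall = 0.2 × 68250 + 0.2 × 55000 + 0.6 × 74250 = 13650 + 11000 + 44550 = 69200

$69,200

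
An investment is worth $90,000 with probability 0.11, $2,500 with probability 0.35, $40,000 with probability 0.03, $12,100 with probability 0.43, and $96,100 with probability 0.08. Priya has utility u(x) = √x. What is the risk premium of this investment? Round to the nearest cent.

$8,328.04

E[u] = 0.11·√90000 + 0.35·√2500 + 0.03·√40000 + 0.43·√12100 + 0.08·√96100 = 0.11·300 + 0.35·50 + 0.03·200 + 0.43·110 + 0.08·310 = 128.6
CE = (128.6)² = 16537.96
Risk premium = EV − CE = 24866 − 16537.96 = 8328.04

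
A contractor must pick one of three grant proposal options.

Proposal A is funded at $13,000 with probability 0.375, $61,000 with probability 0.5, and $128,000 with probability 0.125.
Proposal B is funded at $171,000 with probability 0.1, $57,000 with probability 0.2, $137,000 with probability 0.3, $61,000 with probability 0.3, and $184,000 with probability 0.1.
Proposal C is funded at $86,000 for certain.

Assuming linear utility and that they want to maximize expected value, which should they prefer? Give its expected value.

Proposal B ($106,300)

Proposal A = 0.375 × 13000 + 0.5 × 61000 + 0.125 × 128000 = 4875 + 30500 + 16000 = 51375
Proposal B = 0.1 × 171000 + 0.2 × 57000 + 0.3 × 137000 + 0.3 × 61000 + 0.1 × 184000 = 17100 + 11400 + 41100 + 18300 + 18400 = 106300
Proposal C: 86000 (certain)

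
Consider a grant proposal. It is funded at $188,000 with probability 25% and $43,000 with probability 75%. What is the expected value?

EV = 0.25 × 188000 + 0.75 × 43000 = 47000 + 32250 = 79250

$79,250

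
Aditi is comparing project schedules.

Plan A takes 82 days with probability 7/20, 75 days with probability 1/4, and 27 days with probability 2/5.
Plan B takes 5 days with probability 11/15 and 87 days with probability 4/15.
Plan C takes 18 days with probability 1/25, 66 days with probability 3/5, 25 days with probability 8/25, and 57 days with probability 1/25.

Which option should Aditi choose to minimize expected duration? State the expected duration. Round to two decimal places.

Plan B (26.87 days)

Plan A = 7/20 × 82 + 1/4 × 75 + 2/5 × 27 = 28.7 + 18.75 + 10.8 = 58.25
Plan B = 11/15 × 5 + 4/15 × 87 = 3.6667 + 23.2 = 26.8667
Plan C = 1/25 × 18 + 3/5 × 66 + 8/25 × 25 + 1/25 × 57 = 0.72 + 39.6 + 8 + 2.28 = 50.6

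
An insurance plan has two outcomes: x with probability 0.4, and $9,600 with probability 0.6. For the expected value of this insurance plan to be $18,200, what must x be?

x = $31,100

0.4·x + 0.6·9600 = 18200
0.4·x = 18200 − 5760 = 12440
x = 12440 / 0.4 = 31100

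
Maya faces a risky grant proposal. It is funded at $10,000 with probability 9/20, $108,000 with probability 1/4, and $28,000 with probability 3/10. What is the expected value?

EV = 9/20 × 10000 + 1/4 × 108000 + 3/10 × 28000 = 4500 + 27000 + 8400 = 39900

$39,900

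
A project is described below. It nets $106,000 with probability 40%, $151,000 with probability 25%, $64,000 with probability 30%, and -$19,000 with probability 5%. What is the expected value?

$98,400

EV = 0.4 × 106000 + 0.25 × 151000 + 0.3 × 64000 + 0.05 × (-19000) = 42400 + 37750 + 19200 − 950 = 98400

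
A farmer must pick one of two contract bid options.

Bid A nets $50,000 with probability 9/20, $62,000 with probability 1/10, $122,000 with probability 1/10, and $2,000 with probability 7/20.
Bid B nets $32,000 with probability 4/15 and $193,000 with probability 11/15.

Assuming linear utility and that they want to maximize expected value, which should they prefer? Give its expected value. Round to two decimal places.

Bid A = 9/20 × 50000 + 1/10 × 62000 + 1/10 × 122000 + 7/20 × 2000 = 22500 + 6200 + 12200 + 700 = 41600
Bid B = 4/15 × 32000 + 11/15 × 193000 = 8533.3333 + 141533.3333 = 150066.6667

Bid B ($150,066.67)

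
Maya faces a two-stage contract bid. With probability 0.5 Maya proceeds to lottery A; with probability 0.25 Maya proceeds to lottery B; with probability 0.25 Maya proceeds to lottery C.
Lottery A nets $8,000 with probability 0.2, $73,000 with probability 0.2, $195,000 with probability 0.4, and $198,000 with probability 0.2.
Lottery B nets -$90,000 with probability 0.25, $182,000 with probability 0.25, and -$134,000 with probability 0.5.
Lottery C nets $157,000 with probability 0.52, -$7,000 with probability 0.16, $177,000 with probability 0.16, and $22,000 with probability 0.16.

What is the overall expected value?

$83,990

EV(A) = 0.2 × 8000 + 0.2 × 73000 + 0.4 × 195000 + 0.2 × 198000 = 1600 + 14600 + 78000 + 39600 = 133800
EV(B) = 0.25 × (-90000) + 0.25 × 182000 + 0.5 × (-134000) = -22500 + 45500 − 67000 = -44000
EV(C) = 0.52 × 157000 + 0.16 × (-7000) + 0.16 × 177000 + 0.16 × 22000 = 81640 − 1120 + 28320 + 3520 = 112360
Overall = 0.5 × 133800 + 0.25 × (-44000) + 0.25 × 112360 = 66900 − 11000 + 28090 = 83990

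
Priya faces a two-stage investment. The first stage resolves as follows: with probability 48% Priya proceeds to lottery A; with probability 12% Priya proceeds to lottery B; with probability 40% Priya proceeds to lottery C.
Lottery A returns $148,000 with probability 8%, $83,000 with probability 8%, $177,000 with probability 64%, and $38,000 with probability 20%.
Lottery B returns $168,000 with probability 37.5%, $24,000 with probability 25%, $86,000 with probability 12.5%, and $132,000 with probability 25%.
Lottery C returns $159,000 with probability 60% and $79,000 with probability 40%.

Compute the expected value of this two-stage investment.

$131,222.80

EV(A) = 0.08 × 148000 + 0.08 × 83000 + 0.64 × 177000 + 0.2 × 38000 = 11840 + 6640 + 113280 + 7600 = 139360
EV(B) = 0.375 × 168000 + 0.25 × 24000 + 0.125 × 86000 + 0.25 × 132000 = 63000 + 6000 + 10750 + 33000 = 112750
EV(C) = 0.6 × 159000 + 0.4 × 79000 = 95400 + 31600 = 127000
Overall = 0.48 × 139360 + 0.12 × 112750 + 0.4 × 127000 = 66892.8 + 13530 + 50800 = 131222.8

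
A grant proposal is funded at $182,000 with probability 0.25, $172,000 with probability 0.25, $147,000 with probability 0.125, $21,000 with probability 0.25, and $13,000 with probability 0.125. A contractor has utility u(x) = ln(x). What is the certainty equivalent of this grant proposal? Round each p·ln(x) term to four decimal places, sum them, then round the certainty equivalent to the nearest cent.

E[u] = 0.25·ln(182000) + 0.25·ln(172000) + 0.125·ln(147000) + 0.25·ln(21000) + 0.125·ln(13000) = 3.0279 + 3.0138 + 1.4873 + 2.4881 + 1.1841 = 11.2012
CE = e^11.2012 ≈ 73218.25

$73,218.25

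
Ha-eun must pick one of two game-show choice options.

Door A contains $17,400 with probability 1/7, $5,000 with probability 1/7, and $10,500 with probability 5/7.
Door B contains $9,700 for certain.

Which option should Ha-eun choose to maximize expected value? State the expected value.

Door A ($10,700)

Door A = 1/7 × 17400 + 1/7 × 5000 + 5/7 × 10500 = 2485.7143 + 714.2857 + 7500 = 10700
Door B: 9700 (certain)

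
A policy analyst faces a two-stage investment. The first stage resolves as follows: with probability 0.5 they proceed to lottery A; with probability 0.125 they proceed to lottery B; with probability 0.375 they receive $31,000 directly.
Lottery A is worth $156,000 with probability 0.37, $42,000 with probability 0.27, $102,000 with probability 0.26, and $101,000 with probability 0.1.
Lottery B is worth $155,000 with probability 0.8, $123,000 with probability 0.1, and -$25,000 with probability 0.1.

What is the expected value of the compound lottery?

EV(A) = 0.37 × 156000 + 0.27 × 42000 + 0.26 × 102000 + 0.1 × 101000 = 57720 + 11340 + 26520 + 10100 = 105680
EV(B) = 0.8 × 155000 + 0.1 × 123000 + 0.1 × (-25000) = 124000 + 12300 − 2500 = 133800
Branch C: 31000 (certain)
Overall = 0.5 × 105680 + 0.125 × 133800 + 0.375 × 31000 = 52840 + 16725 + 11625 = 81190

$81,190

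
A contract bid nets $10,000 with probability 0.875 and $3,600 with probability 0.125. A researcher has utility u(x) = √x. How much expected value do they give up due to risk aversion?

E[u] = 0.875·√10000 + 0.125·√3600 = 0.875·100 + 0.125·60 = 95
CE = (95)² = 9025
Risk premium = EV − CE = 9200 − 9025 = 175

$175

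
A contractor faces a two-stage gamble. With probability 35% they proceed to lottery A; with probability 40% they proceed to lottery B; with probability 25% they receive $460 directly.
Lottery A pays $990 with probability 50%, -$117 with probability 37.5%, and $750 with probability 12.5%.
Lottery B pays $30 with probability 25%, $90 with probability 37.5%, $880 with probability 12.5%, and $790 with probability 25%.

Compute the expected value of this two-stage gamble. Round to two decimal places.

$445.21

EV(A) = 0.5 × 990 + 0.375 × (-117) + 0.125 × 750 = 495 − 43.875 + 93.75 = 544.875
EV(B) = 0.25 × 30 + 0.375 × 90 + 0.125 × 880 + 0.25 × 790 = 7.5 + 33.75 + 110 + 197.5 = 348.75
Branch C: 460 (certain)
Overall = 0.35 × 544.875 + 0.4 × 348.75 + 0.25 × 460 = 190.70625 + 139.5 + 115 = 445.20625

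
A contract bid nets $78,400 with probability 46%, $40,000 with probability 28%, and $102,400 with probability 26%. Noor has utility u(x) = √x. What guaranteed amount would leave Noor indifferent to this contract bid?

E[u] = 0.46·√78400 + 0.28·√40000 + 0.26·√102400 = 0.46·280 + 0.28·200 + 0.26·320 = 268
CE = (268)² = 71824

$71,824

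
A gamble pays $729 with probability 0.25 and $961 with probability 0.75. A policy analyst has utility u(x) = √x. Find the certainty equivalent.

E[u] = 0.25·√729 + 0.75·√961 = 0.25·27 + 0.75·31 = 30
CE = (30)² = 900

$900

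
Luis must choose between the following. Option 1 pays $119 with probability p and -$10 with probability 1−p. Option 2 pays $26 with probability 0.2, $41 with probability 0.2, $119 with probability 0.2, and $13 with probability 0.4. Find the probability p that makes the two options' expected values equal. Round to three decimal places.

p = 0.406

EV(Option 2) = 0.2 × 26 + 0.2 × 41 + 0.2 × 119 + 0.4 × 13 = 5.2 + 8.2 + 23.8 + 5.2 = 42.4
p·119 + (1−p)·(-10) = 42.4
129p − 10 = 42.4
p = (42.4 + 10) / 129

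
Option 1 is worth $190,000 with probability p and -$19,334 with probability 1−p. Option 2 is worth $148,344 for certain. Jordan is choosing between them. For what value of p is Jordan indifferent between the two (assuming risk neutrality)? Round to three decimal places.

p·190000 + (1−p)·(-19334) = 148344
209334p − 19334 = 148344
p = (148344 + 19334) / 209334

p = 0.801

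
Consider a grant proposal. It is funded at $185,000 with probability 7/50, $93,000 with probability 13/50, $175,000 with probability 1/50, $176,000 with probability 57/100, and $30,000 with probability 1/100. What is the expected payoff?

$154,200

EV = 7/50 × 185000 + 13/50 × 93000 + 1/50 × 175000 + 57/100 × 176000 + 1/100 × 30000 = 25900 + 24180 + 3500 + 100320 + 300 = 154200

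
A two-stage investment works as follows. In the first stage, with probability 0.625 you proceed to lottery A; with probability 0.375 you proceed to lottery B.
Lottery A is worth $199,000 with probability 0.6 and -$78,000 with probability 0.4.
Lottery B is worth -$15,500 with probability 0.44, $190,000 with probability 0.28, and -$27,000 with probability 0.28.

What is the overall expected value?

EV(A) = 0.6 × 199000 + 0.4 × (-78000) = 119400 − 31200 = 88200
EV(B) = 0.44 × (-15500) + 0.28 × 190000 + 0.28 × (-27000) = -6820 + 53200 − 7560 = 38820
Overall = 0.625 × 88200 + 0.375 × 38820 = 55125 + 14557.5 = 69682.5

$69,682.50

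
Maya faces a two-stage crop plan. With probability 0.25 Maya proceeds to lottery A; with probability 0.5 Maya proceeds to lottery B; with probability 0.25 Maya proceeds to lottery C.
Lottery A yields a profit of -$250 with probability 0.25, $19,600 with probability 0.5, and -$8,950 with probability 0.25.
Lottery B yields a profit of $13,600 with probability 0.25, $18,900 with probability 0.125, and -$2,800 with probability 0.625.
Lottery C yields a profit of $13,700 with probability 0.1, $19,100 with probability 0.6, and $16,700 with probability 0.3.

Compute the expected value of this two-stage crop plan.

EV(A) = 0.25 × (-250) + 0.5 × 19600 + 0.25 × (-8950) = -62.5 + 9800 − 2237.5 = 7500
EV(B) = 0.25 × 13600 + 0.125 × 18900 + 0.625 × (-2800) = 3400 + 2362.5 − 1750 = 4012.5
EV(C) = 0.1 × 13700 + 0.6 × 19100 + 0.3 × 16700 = 1370 + 11460 + 5010 = 17840
Overall = 0.25 × 7500 + 0.5 × 4012.5 + 0.25 × 17840 = 1875 + 2006.25 + 4460 = 8341.25

$8,341.25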